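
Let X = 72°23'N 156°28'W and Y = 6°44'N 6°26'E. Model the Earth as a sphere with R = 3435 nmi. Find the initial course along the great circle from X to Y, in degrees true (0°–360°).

17.3°

θ = atan2( sin Δλ·cos φ₂ ,  cos φ₁ sin φ₂ − sin φ₁ cos φ₂ cos Δλ )
  = atan2(+0.2920, +0.9402) = 17.25°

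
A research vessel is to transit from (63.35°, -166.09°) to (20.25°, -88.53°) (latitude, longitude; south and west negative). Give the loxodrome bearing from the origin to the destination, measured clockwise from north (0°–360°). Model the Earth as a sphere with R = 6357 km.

128.6°

Meridional parts: M(φ₁)=+1.4403, M(φ₂)=+0.3610 → ΔM = -1.0793;  Δλ = +1.3537 rad
tan C = Δλ / ΔM = -1.2542 → C = 128.57°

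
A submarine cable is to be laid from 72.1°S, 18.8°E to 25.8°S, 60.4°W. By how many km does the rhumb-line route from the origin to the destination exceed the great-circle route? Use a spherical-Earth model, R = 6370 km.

362 km

Great circle: cos σ = sin φ₁ sin φ₂ + cos φ₁ cos φ₂ cos Δλ,  σ = 1.0860 rad → d_gc = 6917.9 km
Rhumb line: Δψ = +1.3821, q = Δφ/Δψ = 0.5847, d_rh = R√(Δφ²+q²Δλ²) = 7280.3 km
Excess = 7280.3 − 6917.9 = 362.4 ≈ 362 km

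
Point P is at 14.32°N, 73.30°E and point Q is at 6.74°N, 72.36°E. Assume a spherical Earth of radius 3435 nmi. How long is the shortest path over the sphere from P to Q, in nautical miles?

458 nmi

cos σ = sin φ₁ sin φ₂ + cos φ₁ cos φ₂ cos Δλ
      = sin(14.32°)sin(6.74°) + cos(14.32°)cos(6.74°)cos(-0.94°) = 0.9911
σ = 7.636° → d = Rσ = 3435·0.13327 = 458 nmi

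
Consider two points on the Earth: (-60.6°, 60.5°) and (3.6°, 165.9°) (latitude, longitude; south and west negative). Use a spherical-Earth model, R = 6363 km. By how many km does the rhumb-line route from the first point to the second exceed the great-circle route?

590 km

Great circle: cos σ = sin φ₁ sin φ₂ + cos φ₁ cos φ₂ cos Δλ,  σ = 1.7567 rad → d_gc = 11177.7 km
Rhumb line: Δψ = +1.4010, q = Δφ/Δψ = 0.7998, d_rh = R√(Δφ²+q²Δλ²) = 11767.7 km
Excess = 11767.7 − 11177.7 = 590.0 ≈ 590 km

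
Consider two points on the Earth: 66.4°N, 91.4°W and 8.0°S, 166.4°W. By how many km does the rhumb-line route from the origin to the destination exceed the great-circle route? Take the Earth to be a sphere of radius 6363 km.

Great circle: cos σ = sin φ₁ sin φ₂ + cos φ₁ cos φ₂ cos Δλ,  σ = 1.5957 rad → d_gc = 10153.6 km
Rhumb line: Δψ = -1.7059, q = Δφ/Δψ = 0.7612, d_rh = R√(Δφ²+q²Δλ²) = 10414.6 km
Excess = 10414.6 − 10153.6 = 261.0 ≈ 261 km

261 km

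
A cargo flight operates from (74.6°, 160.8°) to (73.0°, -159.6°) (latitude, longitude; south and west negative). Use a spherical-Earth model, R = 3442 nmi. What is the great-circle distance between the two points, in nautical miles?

Haversine: a = sin²(Δφ/2)+cos φ₁ cos φ₂ sin²(Δλ/2) = 0.00910;  σ = 2·atan2(√a,√(1−a))
σ = 10.950° → d = Rσ = 3442·0.19112 = 658 nmi

658 nmi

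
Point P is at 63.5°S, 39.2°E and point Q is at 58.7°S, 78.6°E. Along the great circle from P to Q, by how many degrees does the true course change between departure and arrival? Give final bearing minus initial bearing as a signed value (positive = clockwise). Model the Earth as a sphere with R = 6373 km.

-34.8°

Initial bearing θ₁ = atan2(sin Δλ cos φ₂, cos φ₁ sin φ₂ − sin φ₁ cos φ₂ cos Δλ) = 93.81°
Final bearing θ₂ = (initial bearing from the destination back to the start) + 180° = 58.98°
Δθ = θ₂ − θ₁ = -34.8°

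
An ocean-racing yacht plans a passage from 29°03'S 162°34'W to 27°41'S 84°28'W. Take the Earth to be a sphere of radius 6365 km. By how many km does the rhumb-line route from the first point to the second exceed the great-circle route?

154 km

Great circle: cos σ = sin φ₁ sin φ₂ + cos φ₁ cos φ₂ cos Δλ,  σ = 1.1754 rad → d_gc = 7481.12 km
Rhumb line: Δψ = +0.0271, q = Δφ/Δψ = 0.8799, d_rh = R√(Δφ²+q²Δλ²) = 7635.58 km
Excess = 7635.58 − 7481.12 = 154.46 ≈ 154 km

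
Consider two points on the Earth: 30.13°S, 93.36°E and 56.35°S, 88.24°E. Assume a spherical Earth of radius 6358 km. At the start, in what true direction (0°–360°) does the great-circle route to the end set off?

186.4°

N = sin Δλ·cos φ₂ = -0.0495;  D = cos φ₁ sin φ₂ − sin φ₁ cos φ₂ cos Δλ = -0.4429
initial course = atan2(N, D) = 186.37°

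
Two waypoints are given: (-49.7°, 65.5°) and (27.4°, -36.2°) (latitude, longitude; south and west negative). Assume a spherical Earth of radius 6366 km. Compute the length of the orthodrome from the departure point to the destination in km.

13096 km

Haversine: a = sin²(Δφ/2)+cos φ₁ cos φ₂ sin²(Δλ/2) = 0.73371;  σ = 2·atan2(√a,√(1−a))
σ = 117.867° → d = Rσ = 6366·2.05717 = 13096 km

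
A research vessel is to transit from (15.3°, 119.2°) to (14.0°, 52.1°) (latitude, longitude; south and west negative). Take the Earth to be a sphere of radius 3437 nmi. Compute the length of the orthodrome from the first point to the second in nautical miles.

cos σ = sin φ₁ sin φ₂ + cos φ₁ cos φ₂ cos Δλ
      = sin(15.30°)sin(14.00°) + cos(15.30°)cos(14.00°)cos(-67.10°) = 0.4280
σ = 64.658° → d = Rσ = 3437·1.12850 = 3879 nmi

3879 nmi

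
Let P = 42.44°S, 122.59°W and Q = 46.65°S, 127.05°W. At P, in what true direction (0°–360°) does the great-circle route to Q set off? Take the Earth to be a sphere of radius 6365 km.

N = sin Δλ·cos φ₂ = -0.0534;  D = cos φ₁ sin φ₂ − sin φ₁ cos φ₂ cos Δλ = -0.0748
initial course = atan2(N, D) = 215.51°

215.5°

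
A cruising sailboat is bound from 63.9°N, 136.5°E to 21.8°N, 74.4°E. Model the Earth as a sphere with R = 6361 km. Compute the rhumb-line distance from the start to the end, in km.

6647 km

Rhumb course C = atan2(Δλ, Δψ) with Δψ = ln[tan(π/4+φ₂/2)/tan(π/4+φ₁/2)] = -1.0719, Δλ = -1.0838 → C = 225.32°
d = R·|Δφ| / |cos C| = 6361·0.73478 / 0.70318 = 6647 km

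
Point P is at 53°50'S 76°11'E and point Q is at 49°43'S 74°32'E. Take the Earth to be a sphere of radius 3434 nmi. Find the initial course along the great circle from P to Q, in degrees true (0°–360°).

θ = atan2( sin Δλ·cos φ₂ ,  cos φ₁ sin φ₂ − sin φ₁ cos φ₂ cos Δλ )
  = atan2(-0.0186, +0.0716) = 345.42°

345.4°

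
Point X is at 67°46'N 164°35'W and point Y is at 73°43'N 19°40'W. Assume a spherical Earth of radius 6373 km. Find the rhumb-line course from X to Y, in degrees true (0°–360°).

Meridional parts: M(φ₁)=+1.6271, M(φ₂)=+1.9445 → ΔM = +0.3173;  Δλ = +2.5293 rad
tan C = Δλ / ΔM = +7.9700 → C = 82.85°

82.8°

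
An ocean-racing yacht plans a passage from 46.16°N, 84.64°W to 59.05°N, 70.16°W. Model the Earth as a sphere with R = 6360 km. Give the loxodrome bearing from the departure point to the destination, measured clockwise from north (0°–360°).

34.1°

Δψ = ln[tan(π/4+φ₂/2)/tan(π/4+φ₁/2)] = +0.3740
Δλ = +0.2527 rad (taken the short way round)
course = atan2(Δλ, Δψ) = 34.05°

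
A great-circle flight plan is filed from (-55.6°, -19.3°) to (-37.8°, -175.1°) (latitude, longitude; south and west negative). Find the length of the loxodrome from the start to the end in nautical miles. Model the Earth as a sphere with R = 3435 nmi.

Rhumb course C = atan2(Δλ, Δψ) with Δψ = ln[tan(π/4+φ₂/2)/tan(π/4+φ₁/2)] = +0.4591, Δλ = -2.7192 → C = 279.58°
d = R·|Δφ| / |cos C| = 3435·0.31067 / 0.16647 = 6411 nmi

6411 nmi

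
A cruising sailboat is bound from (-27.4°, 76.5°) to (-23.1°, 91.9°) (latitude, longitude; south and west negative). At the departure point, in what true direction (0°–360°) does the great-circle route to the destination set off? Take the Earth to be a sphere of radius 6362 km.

76.2°

N = sin Δλ·cos φ₂ = +0.2443;  D = cos φ₁ sin φ₂ − sin φ₁ cos φ₂ cos Δλ = +0.0598
initial course = atan2(N, D) = 76.25°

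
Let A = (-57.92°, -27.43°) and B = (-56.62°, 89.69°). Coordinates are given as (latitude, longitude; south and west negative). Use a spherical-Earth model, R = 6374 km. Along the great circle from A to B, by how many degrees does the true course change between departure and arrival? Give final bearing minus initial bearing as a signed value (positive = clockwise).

-108.0°

Initial bearing θ₁ = atan2(sin Δλ cos φ₂, cos φ₁ sin φ₂ − sin φ₁ cos φ₂ cos Δλ) = 143.26°
Final bearing θ₂ = (initial bearing from the destination back to the start) + 180° = 35.27°
Δθ = θ₂ − θ₁ = -108.0°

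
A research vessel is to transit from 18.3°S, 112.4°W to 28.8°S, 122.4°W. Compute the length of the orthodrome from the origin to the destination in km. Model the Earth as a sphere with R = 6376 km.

Haversine: a = sin²(Δφ/2)+cos φ₁ cos φ₂ sin²(Δλ/2) = 0.01469;  σ = 2·atan2(√a,√(1−a))
σ = 13.924° → d = Rσ = 6376·0.24302 = 1550 km

1550 km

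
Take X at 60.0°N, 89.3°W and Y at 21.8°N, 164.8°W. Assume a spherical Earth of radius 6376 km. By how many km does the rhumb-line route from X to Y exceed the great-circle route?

Great circle: cos σ = sin φ₁ sin φ₂ + cos φ₁ cos φ₂ cos Δλ,  σ = 1.1176 rad → d_gc = 7125.7 km
Rhumb line: Δψ = -0.9269, q = Δφ/Δψ = 0.7193, d_rh = R√(Δφ²+q²Δλ²) = 7388.5 km
Excess = 7388.5 − 7125.7 = 262.8 ≈ 263 km

263 km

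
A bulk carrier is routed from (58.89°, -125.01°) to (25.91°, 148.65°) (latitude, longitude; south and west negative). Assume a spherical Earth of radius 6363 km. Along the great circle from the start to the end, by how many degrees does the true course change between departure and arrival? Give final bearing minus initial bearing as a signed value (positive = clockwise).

-66.8°

Initial bearing θ₁ = atan2(sin Δλ cos φ₂, cos φ₁ sin φ₂ − sin φ₁ cos φ₂ cos Δλ) = 281.13°
Final bearing θ₂ = (initial bearing from the destination back to the start) + 180° = 214.31°
Δθ = θ₂ − θ₁ = -66.8°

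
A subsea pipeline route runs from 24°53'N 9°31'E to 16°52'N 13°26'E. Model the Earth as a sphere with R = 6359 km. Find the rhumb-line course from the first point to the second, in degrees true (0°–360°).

155.5°

Meridional parts: M(φ₁)=+0.4486, M(φ₂)=+0.2987 → ΔM = -0.1499;  Δλ = +0.0684 rad
tan C = Δλ / ΔM = -0.4560 → C = 155.49°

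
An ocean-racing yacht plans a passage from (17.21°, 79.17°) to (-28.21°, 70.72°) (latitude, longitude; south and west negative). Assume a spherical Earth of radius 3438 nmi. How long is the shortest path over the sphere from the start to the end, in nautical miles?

Haversine: a = sin²(Δφ/2)+cos φ₁ cos φ₂ sin²(Δλ/2) = 0.15362;  σ = 2·atan2(√a,√(1−a))
σ = 46.150° → d = Rσ = 3438·0.80548 = 2769 nmi

2769 nmi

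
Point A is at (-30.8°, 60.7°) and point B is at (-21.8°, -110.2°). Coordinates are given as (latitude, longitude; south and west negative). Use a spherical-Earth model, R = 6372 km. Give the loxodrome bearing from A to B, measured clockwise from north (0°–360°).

Δψ = ln[tan(π/4+φ₂/2)/tan(π/4+φ₁/2)] = +0.1755
Δλ = -2.9828 rad (taken the short way round)
course = atan2(Δλ, Δψ) = 273.37°

273.4°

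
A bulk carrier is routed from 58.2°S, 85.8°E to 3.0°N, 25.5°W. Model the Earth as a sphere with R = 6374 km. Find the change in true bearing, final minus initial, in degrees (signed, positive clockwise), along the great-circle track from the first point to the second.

+76.4°

Initial bearing θ₁ = atan2(sin Δλ cos φ₂, cos φ₁ sin φ₂ − sin φ₁ cos φ₂ cos Δλ) = 253.21°
Final bearing θ₂ = (initial bearing from the destination back to the start) + 180° = 329.66°
Δθ = θ₂ − θ₁ = +76.4°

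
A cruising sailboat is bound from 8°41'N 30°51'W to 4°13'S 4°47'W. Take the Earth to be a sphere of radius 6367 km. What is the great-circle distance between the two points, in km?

Haversine: a = sin²(Δφ/2)+cos φ₁ cos φ₂ sin²(Δλ/2) = 0.06276;  σ = 2·atan2(√a,√(1−a))
σ = 29.016° → d = Rσ = 6367·0.50643 = 3224 km

3224 km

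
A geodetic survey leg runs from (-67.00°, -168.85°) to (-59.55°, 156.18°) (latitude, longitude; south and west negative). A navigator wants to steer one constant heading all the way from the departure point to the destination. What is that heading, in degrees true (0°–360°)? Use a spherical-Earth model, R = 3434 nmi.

295.5°

Meridional parts: M(φ₁)=-1.5923, M(φ₂)=-1.3014 → ΔM = +0.2910;  Δλ = -0.6103 rad
tan C = Δλ / ΔM = -2.0976 → C = 295.49°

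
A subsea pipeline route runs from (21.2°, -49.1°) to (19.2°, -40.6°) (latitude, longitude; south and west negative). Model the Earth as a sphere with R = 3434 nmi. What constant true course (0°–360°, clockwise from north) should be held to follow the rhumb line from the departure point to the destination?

104.1°

Meridional parts: M(φ₁)=+0.3788, M(φ₂)=+0.3416 → ΔM = -0.0372;  Δλ = +0.1484 rad
tan C = Δλ / ΔM = -3.9883 → C = 104.08°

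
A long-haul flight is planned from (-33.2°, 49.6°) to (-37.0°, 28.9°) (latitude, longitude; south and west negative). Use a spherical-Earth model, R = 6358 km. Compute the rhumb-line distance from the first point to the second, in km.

1925 km

Δψ = ln[tan(π/4+φ₂/2)/tan(π/4+φ₁/2)] = -0.0811;  Δφ = -0.0663 rad,  Δλ = -0.3613 rad
q = Δφ/Δψ = 0.8179
d = R·√(Δφ² + q²Δλ²) = 6358·0.30283 = 1925 km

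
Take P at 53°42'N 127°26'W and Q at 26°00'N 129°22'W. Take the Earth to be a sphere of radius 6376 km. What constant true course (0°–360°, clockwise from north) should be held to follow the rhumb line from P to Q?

183.0°

Meridional parts: M(φ₁)=+1.1153, M(φ₂)=+0.4702 → ΔM = -0.6451;  Δλ = -0.0337 rad
tan C = Δλ / ΔM = +0.0523 → C = 182.99°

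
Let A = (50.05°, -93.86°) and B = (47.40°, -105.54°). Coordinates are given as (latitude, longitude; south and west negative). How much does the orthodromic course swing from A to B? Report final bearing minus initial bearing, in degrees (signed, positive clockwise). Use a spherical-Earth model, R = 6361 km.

-8.8°

Initial bearing θ₁ = atan2(sin Δλ cos φ₂, cos φ₁ sin φ₂ − sin φ₁ cos φ₂ cos Δλ) = 255.48°
Final bearing θ₂ = (initial bearing from the destination back to the start) + 180° = 246.69°
Δθ = θ₂ − θ₁ = -8.8°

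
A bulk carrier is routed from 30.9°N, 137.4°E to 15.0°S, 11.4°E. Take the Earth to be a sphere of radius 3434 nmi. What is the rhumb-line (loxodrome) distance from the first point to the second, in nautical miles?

Rhumb course C = atan2(Δλ, Δψ) with Δψ = ln[tan(π/4+φ₂/2)/tan(π/4+φ₁/2)] = -0.8324, Δλ = -2.1991 → C = 249.27°
d = R·|Δφ| / |cos C| = 3434·0.80111 / 0.35399 = 7771 nmi

7771 nmi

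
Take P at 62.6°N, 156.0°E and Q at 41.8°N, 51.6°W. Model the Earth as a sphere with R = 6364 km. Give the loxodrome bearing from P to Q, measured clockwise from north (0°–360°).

Meridional parts: M(φ₁)=+1.4115, M(φ₂)=+0.8045 → ΔM = -0.6070;  Δλ = +2.6599 rad
tan C = Δλ / ΔM = -4.3817 → C = 102.86°

102.9°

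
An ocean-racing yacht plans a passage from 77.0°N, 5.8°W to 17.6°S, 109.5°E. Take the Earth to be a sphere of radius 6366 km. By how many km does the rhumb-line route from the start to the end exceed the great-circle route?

Great circle: cos σ = sin φ₁ sin φ₂ + cos φ₁ cos φ₂ cos Δλ,  σ = 1.9674 rad → d_gc = 12524.2 km
Rhumb line: Δψ = -2.4842, q = Δφ/Δψ = 0.6646, d_rh = R√(Δφ²+q²Δλ²) = 13526.6 km
Excess = 13526.6 − 12524.2 = 1002.4 ≈ 1002 km

1002 km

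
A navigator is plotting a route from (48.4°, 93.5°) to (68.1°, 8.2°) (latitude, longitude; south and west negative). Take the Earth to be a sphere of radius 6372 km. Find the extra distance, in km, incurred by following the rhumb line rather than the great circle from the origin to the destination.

367 km

Great circle: cos σ = sin φ₁ sin φ₂ + cos φ₁ cos φ₂ cos Δλ,  σ = 0.7754 rad → d_gc = 4941.0 km
Rhumb line: Δψ = +0.6747, q = Δφ/Δψ = 0.5096, d_rh = R√(Δφ²+q²Δλ²) = 5307.8 km
Excess = 5307.8 − 4941.0 = 366.8 ≈ 367 km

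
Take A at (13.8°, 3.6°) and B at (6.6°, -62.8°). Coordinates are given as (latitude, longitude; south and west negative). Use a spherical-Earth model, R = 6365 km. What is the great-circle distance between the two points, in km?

Haversine: a = sin²(Δφ/2)+cos φ₁ cos φ₂ sin²(Δλ/2) = 0.29318;  σ = 2·atan2(√a,√(1−a))
σ = 65.567° → d = Rσ = 6365·1.14436 = 7284 km

7284 km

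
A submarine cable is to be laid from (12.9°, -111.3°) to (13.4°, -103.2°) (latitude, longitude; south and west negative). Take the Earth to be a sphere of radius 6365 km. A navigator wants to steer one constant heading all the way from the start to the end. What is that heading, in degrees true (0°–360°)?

Meridional parts: M(φ₁)=+0.2271, M(φ₂)=+0.2360 → ΔM = +0.0090;  Δλ = +0.1414 rad
tan C = Δλ / ΔM = +15.7751 → C = 86.37°

86.4°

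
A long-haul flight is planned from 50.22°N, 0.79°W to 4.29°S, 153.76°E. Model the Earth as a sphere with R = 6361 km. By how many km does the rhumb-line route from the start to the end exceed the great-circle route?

1775 km

Great circle: cos σ = sin φ₁ sin φ₂ + cos φ₁ cos φ₂ cos Δλ,  σ = 2.2570 rad → d_gc = 14356.9 km
Rhumb line: Δψ = -1.0916, q = Δφ/Δψ = 0.8715, d_rh = R√(Δφ²+q²Δλ²) = 16132.1 km
Excess = 16132.1 − 14356.9 = 1775.2 ≈ 1775 km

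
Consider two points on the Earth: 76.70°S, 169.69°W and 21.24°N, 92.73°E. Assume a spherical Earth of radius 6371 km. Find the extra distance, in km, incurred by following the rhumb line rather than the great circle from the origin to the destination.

634 km

Great circle: cos σ = sin φ₁ sin φ₂ + cos φ₁ cos φ₂ cos Δλ,  σ = 1.9615 rad → d_gc = 12496.7 km
Rhumb line: Δψ = +2.5286, q = Δφ/Δψ = 0.6760, d_rh = R√(Δφ²+q²Δλ²) = 13130.3 km
Excess = 13130.3 − 12496.7 = 633.6 ≈ 634 km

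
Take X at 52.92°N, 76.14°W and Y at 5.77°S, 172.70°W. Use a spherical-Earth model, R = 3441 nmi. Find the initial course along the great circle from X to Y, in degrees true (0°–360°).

271.7°

θ = atan2( sin Δλ·cos φ₂ ,  cos φ₁ sin φ₂ − sin φ₁ cos φ₂ cos Δλ )
  = atan2(-0.9884, +0.0301) = 271.74°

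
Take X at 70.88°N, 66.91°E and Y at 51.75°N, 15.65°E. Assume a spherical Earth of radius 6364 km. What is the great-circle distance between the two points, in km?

Haversine: a = sin²(Δφ/2)+cos φ₁ cos φ₂ sin²(Δλ/2) = 0.06555;  σ = 2·atan2(√a,√(1−a))
σ = 29.670° → d = Rσ = 6364·0.51783 = 3295 km

3295 km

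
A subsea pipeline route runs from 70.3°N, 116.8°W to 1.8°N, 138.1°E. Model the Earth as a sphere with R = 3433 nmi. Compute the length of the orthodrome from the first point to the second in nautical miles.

cos σ = sin φ₁ sin φ₂ + cos φ₁ cos φ₂ cos Δλ
      = sin(70.30°)sin(1.80°) + cos(70.30°)cos(1.80°)cos(-105.10°) = -0.0582
σ = 93.336° → d = Rσ = 3433·1.62903 = 5592 nmi

5592 nmi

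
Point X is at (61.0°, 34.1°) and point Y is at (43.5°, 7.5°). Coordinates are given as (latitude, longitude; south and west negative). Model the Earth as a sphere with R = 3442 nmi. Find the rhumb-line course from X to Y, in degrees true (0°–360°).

Meridional parts: M(φ₁)=+1.3524, M(φ₂)=+0.8448 → ΔM = -0.5076;  Δλ = -0.4643 rad
tan C = Δλ / ΔM = +0.9146 → C = 222.45°

222.4°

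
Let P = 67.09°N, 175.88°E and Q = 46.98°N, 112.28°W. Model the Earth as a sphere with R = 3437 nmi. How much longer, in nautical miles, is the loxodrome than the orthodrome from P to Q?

Great circle: cos σ = sin φ₁ sin φ₂ + cos φ₁ cos φ₂ cos Δλ,  σ = 0.7133 rad → d_gc = 2451.5 nmi
Rhumb line: Δψ = -0.6652, q = Δφ/Δψ = 0.5276, d_rh = R√(Δφ²+q²Δλ²) = 2573.9 nmi
Excess = 2573.9 − 2451.5 = 122.4 ≈ 122 nmi

122 nmi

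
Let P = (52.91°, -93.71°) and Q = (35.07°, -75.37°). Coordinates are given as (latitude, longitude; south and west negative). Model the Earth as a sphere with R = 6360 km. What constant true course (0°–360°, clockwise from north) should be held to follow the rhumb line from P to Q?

Meridional parts: M(φ₁)=+1.0922, M(φ₂)=+0.6543 → ΔM = -0.4379;  Δλ = +0.3201 rad
tan C = Δλ / ΔM = -0.7310 → C = 143.83°

143.8°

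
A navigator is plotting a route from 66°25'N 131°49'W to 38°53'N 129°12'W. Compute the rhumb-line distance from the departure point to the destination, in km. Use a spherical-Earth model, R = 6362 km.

3062 km

Rhumb course C = atan2(Δλ, Δψ) with Δψ = ln[tan(π/4+φ₂/2)/tan(π/4+φ₁/2)] = -0.8289, Δλ = +0.0457 → C = 176.85°
d = R·|Δφ| / |cos C| = 6362·0.48055 / 0.99849 = 3062 km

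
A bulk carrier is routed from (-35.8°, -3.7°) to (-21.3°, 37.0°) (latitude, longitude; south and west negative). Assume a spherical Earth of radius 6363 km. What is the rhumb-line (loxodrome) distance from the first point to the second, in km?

Rhumb course C = atan2(Δλ, Δψ) with Δψ = ln[tan(π/4+φ₂/2)/tan(π/4+φ₁/2)] = +0.2893, Δλ = +0.7103 → C = 67.84°
d = R·|Δφ| / |cos C| = 6363·0.25307 / 0.37723 = 4269 km

4269 km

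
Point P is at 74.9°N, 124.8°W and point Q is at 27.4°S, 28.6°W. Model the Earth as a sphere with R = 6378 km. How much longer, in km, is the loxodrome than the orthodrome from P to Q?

Great circle: cos σ = sin φ₁ sin φ₂ + cos φ₁ cos φ₂ cos Δλ,  σ = 2.0593 rad → d_gc = 13134.1 km
Rhumb line: Δψ = -2.5184, q = Δφ/Δψ = 0.7090, d_rh = R√(Δφ²+q²Δλ²) = 13686.5 km
Excess = 13686.5 − 13134.1 = 552.4 ≈ 552 km

552 km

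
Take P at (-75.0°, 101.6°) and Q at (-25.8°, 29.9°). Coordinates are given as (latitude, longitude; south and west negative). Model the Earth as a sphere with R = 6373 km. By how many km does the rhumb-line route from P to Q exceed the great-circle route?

292 km

Great circle: cos σ = sin φ₁ sin φ₂ + cos φ₁ cos φ₂ cos Δλ,  σ = 1.0546 rad → d_gc = 6721.03 km
Rhumb line: Δψ = +1.5613, q = Δφ/Δψ = 0.5500, d_rh = R√(Δφ²+q²Δλ²) = 7013.48 km
Excess = 7013.48 − 6721.03 = 292.45 ≈ 292 km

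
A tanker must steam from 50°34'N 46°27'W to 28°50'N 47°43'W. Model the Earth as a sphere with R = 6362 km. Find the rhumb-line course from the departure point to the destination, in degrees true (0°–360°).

Meridional parts: M(φ₁)=+1.0262, M(φ₂)=+0.5259 → ΔM = -0.5002;  Δλ = -0.0221 rad
tan C = Δλ / ΔM = +0.0442 → C = 182.53°

182.5°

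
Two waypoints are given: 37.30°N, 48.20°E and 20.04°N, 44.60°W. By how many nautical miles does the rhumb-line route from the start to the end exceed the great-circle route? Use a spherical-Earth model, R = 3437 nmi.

Great circle: cos σ = sin φ₁ sin φ₂ + cos φ₁ cos φ₂ cos Δλ,  σ = 1.3988 rad → d_gc = 4807.7 nmi
Rhumb line: Δψ = -0.3454, q = Δφ/Δψ = 0.8721, d_rh = R√(Δφ²+q²Δλ²) = 4963.8 nmi
Excess = 4963.8 − 4807.7 = 156.1 ≈ 156 nmi

156 nmi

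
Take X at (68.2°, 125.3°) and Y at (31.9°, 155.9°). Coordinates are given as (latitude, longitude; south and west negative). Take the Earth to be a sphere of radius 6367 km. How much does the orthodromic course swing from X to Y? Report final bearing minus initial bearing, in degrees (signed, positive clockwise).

+24.9°

Initial bearing θ₁ = atan2(sin Δλ cos φ₂, cos φ₁ sin φ₂ − sin φ₁ cos φ₂ cos Δλ) = 138.13°
Final bearing θ₂ = (initial bearing from the destination back to the start) + 180° = 163.03°
Δθ = θ₂ − θ₁ = +24.9°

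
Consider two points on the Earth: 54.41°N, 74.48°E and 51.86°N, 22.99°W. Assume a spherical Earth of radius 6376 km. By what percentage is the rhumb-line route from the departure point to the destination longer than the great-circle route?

Great circle: σ = 0.9362 rad → d_gc = Rσ = 5969.2 km
Rhumb: Δφ = -0.0445, Δλ = -1.7012, Δψ = -0.0742, q = Δφ/Δψ = 0.5997 → d_rh = R√(Δφ²+q²Δλ²) = 6511.0 km
Excess = (6511.0 − 5969.2) / 5969.2 = 541.8 / 5969.2 = 9.08% ≈ 9.1%

9.1%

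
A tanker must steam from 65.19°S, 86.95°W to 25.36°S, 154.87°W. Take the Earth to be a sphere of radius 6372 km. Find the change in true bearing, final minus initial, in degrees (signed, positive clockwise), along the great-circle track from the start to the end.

+53.9°

At departure: θ₁ = atan2(sin Δλ cos φ₂, cos φ₁ sin φ₂ − sin φ₁ cos φ₂ cos Δλ) = 278.73°
At arrival: θ₂ = atan2(sin Δλ cos φ₁, −cos φ₂ sin φ₁ + sin φ₂ cos φ₁ cos Δλ) = 332.68°
Δθ = θ₂ − θ₁ = +53.9°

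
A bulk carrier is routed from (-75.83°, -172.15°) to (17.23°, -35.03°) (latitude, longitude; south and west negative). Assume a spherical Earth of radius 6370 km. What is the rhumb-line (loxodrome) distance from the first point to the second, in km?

Rhumb course C = atan2(Δλ, Δψ) with Δψ = ln[tan(π/4+φ₂/2)/tan(π/4+φ₁/2)] = +2.3905, Δλ = +2.3932 → C = 45.03°
d = R·|Δφ| / |cos C| = 6370·1.62420 / 0.70671 = 14640 km

14640 km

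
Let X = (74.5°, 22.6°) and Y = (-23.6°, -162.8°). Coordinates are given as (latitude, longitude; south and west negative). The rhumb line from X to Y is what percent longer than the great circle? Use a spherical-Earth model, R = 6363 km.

22.3%

Great circle: σ = 2.2518 rad → d_gc = Rσ = 14328.3 km
Rhumb: Δφ = -1.7122, Δλ = +3.0473, Δψ = -2.4185, q = Δφ/Δψ = 0.7080 → d_rh = R√(Δφ²+q²Δλ²) = 17525.2 km
Excess = (17525.2 − 14328.3) / 14328.3 = 3196.9 / 14328.3 = 22.31% ≈ 22.3%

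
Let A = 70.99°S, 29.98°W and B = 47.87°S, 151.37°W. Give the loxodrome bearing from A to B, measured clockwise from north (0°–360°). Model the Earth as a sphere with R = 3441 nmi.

291.5°

Meridional parts: M(φ₁)=-1.7872, M(φ₂)=-0.9541 → ΔM = +0.8331;  Δλ = -2.1187 rad
tan C = Δλ / ΔM = -2.5431 → C = 291.47°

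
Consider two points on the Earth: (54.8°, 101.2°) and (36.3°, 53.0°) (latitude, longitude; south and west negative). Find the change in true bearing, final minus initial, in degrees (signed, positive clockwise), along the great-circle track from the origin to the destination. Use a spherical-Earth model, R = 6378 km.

At departure: θ₁ = atan2(sin Δλ cos φ₂, cos φ₁ sin φ₂ − sin φ₁ cos φ₂ cos Δλ) = 260.76°
At arrival: θ₂ = atan2(sin Δλ cos φ₁, −cos φ₂ sin φ₁ + sin φ₂ cos φ₁ cos Δλ) = 224.91°
Δθ = θ₂ − θ₁ = -35.9°

-35.9°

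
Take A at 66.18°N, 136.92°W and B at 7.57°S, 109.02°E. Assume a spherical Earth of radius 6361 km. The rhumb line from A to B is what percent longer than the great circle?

7.1%

Great circle: σ = 1.8585 rad → d_gc = Rσ = 11821.8 km
Rhumb: Δφ = -1.2872, Δλ = -1.9907, Δψ = -1.6888, q = Δφ/Δψ = 0.7622 → d_rh = R√(Δφ²+q²Δλ²) = 12656.7 km
Excess = (12656.7 − 11821.8) / 11821.8 = 834.9 / 11821.8 = 7.06% ≈ 7.1%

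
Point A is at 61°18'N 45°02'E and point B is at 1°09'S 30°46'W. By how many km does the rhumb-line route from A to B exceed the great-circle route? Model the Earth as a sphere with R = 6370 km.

Great circle: cos σ = sin φ₁ sin φ₂ + cos φ₁ cos φ₂ cos Δλ,  σ = 1.4705 rad → d_gc = 9366.8 km
Rhumb line: Δψ = -1.3833, q = Δφ/Δψ = 0.7879, d_rh = R√(Δφ²+q²Δλ²) = 9607.1 km
Excess = 9607.1 − 9366.8 = 240.3 ≈ 240 km

240 km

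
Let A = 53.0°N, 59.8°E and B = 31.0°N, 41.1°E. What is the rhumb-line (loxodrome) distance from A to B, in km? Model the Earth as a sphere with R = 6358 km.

Δψ = ln[tan(π/4+φ₂/2)/tan(π/4+φ₁/2)] = -0.5253;  Δφ = -0.3840 rad,  Δλ = -0.3264 rad
q = Δφ/Δψ = 0.7310
d = R·√(Δφ² + q²Δλ²) = 6358·0.45206 = 2874 km

2874 km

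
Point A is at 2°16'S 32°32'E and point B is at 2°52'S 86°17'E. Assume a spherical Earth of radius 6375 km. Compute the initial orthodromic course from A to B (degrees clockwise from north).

91.9°

N = sin Δλ·cos φ₂ = +0.8054;  D = cos φ₁ sin φ₂ − sin φ₁ cos φ₂ cos Δλ = -0.0266
initial course = atan2(N, D) = 91.89°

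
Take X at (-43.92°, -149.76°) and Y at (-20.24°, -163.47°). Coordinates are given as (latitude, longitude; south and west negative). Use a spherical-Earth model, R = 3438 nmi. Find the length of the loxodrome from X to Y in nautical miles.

1579 nmi

Rhumb course C = atan2(Δλ, Δψ) with Δψ = ln[tan(π/4+φ₂/2)/tan(π/4+φ₁/2)] = +0.4941, Δλ = -0.2393 → C = 334.16°
d = R·|Δφ| / |cos C| = 3438·0.41329 / 0.90002 = 1579 nmi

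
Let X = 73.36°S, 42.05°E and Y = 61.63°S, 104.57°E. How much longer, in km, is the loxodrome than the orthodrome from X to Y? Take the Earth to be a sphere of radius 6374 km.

Great circle: cos σ = sin φ₁ sin φ₂ + cos φ₁ cos φ₂ cos Δλ,  σ = 0.4374 rad → d_gc = 2788.3 km
Rhumb line: Δψ = +0.5472, q = Δφ/Δψ = 0.3741, d_rh = R√(Δφ²+q²Δλ²) = 2911.1 km
Excess = 2911.1 − 2788.3 = 122.8 ≈ 123 km

123 km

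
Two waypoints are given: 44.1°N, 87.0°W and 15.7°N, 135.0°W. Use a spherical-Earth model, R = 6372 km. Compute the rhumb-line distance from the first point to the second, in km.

5537 km

Rhumb course C = atan2(Δλ, Δψ) with Δψ = ln[tan(π/4+φ₂/2)/tan(π/4+φ₁/2)] = -0.5818, Δλ = -0.8378 → C = 235.22°
d = R·|Δφ| / |cos C| = 6372·0.49567 / 0.57042 = 5537 km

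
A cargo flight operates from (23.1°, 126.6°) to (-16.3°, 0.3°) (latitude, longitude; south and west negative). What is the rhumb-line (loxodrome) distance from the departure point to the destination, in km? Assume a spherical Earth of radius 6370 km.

14418 km

Rhumb course C = atan2(Δλ, Δψ) with Δψ = ln[tan(π/4+φ₂/2)/tan(π/4+φ₁/2)] = -0.7030, Δλ = -2.2044 → C = 252.31°
d = R·|Δφ| / |cos C| = 6370·0.68766 / 0.30382 = 14418 km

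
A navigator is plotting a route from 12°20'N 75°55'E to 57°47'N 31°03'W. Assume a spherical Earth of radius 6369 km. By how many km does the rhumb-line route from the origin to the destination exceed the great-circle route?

Great circle: cos σ = sin φ₁ sin φ₂ + cos φ₁ cos φ₂ cos Δλ,  σ = 1.5421 rad → d_gc = 9821.396 km
Rhumb line: Δψ = +1.0251, q = Δφ/Δψ = 0.7738, d_rh = R√(Δφ²+q²Δλ²) = 10496.903 km
Excess = 10496.903 − 9821.396 = 675.507 ≈ 676 km

676 km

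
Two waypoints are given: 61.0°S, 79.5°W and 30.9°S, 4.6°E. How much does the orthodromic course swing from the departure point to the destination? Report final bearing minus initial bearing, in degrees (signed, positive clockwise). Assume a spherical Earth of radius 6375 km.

Initial bearing θ₁ = atan2(sin Δλ cos φ₂, cos φ₁ sin φ₂ − sin φ₁ cos φ₂ cos Δλ) = 101.38°
Final bearing θ₂ = (initial bearing from the destination back to the start) + 180° = 33.63°
Δθ = θ₂ − θ₁ = -67.7°

-67.7°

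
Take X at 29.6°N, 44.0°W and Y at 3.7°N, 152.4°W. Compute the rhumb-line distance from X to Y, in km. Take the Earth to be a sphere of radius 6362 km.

Δψ = ln[tan(π/4+φ₂/2)/tan(π/4+φ₁/2)] = -0.4766;  Δφ = -0.4520 rad,  Δλ = -1.8919 rad
q = Δφ/Δψ = 0.9484
d = R·√(Δφ² + q²Δλ²) = 6362·1.85036 = 11772 km

11772 km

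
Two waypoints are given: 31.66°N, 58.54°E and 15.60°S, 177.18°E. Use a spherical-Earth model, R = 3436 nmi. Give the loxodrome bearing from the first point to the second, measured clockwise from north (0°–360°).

112.5°

Meridional parts: M(φ₁)=+0.5830, M(φ₂)=-0.2757 → ΔM = -0.8587;  Δλ = +2.0707 rad
tan C = Δλ / ΔM = -2.4113 → C = 112.52°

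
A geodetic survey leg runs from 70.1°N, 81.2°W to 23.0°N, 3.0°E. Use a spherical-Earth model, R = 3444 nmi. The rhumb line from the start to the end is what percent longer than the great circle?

5.7%

Great circle: σ = 1.1603 rad → d_gc = Rσ = 3996.1 nmi
Rhumb: Δφ = -0.8221, Δλ = +1.4696, Δψ = -1.3279, q = Δφ/Δψ = 0.6191 → d_rh = R√(Δφ²+q²Δλ²) = 4222.9 nmi
Excess = (4222.9 − 3996.1) / 3996.1 = 226.8 / 3996.1 = 5.68% ≈ 5.7%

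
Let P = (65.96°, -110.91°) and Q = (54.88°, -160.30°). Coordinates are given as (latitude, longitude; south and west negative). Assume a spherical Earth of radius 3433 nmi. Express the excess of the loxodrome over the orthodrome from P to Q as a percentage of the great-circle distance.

Great circle: σ = 0.4521 rad → d_gc = Rσ = 1551.9 nmi
Rhumb: Δφ = -0.1934, Δλ = -0.8620, Δψ = -0.3962, q = Δφ/Δψ = 0.4880 → d_rh = R√(Δφ²+q²Δλ²) = 1589.5 nmi
Excess = (1589.5 − 1551.9) / 1551.9 = 37.6 / 1551.9 = 2.42% ≈ 2.4%

2.4%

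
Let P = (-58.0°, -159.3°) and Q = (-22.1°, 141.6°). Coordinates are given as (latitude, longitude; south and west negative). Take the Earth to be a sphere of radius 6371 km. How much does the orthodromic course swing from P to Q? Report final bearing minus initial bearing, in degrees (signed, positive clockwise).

+42.0°

Initial bearing θ₁ = atan2(sin Δλ cos φ₂, cos φ₁ sin φ₂ − sin φ₁ cos φ₂ cos Δλ) = 284.40°
Final bearing θ₂ = (initial bearing from the destination back to the start) + 180° = 326.36°
Δθ = θ₂ − θ₁ = +42.0°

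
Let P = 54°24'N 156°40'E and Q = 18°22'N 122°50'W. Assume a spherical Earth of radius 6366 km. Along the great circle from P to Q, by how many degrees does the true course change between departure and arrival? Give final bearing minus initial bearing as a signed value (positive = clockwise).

+55.7°

Initial bearing θ₁ = atan2(sin Δλ cos φ₂, cos φ₁ sin φ₂ − sin φ₁ cos φ₂ cos Δλ) = 86.57°
Final bearing θ₂ = (initial bearing from the destination back to the start) + 180° = 142.25°
Δθ = θ₂ − θ₁ = +55.7°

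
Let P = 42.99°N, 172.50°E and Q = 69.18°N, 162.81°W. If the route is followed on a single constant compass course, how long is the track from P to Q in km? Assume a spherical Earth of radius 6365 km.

Rhumb course C = atan2(Δλ, Δψ) with Δψ = ln[tan(π/4+φ₂/2)/tan(π/4+φ₁/2)] = +0.8618, Δλ = +0.4309 → C = 26.57°
d = R·|Δφ| / |cos C| = 6365·0.45710 / 0.89441 = 3253 km

3253 km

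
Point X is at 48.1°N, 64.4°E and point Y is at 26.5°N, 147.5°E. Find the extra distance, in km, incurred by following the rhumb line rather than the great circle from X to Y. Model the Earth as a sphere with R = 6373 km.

Great circle: cos σ = sin φ₁ sin φ₂ + cos φ₁ cos φ₂ cos Δλ,  σ = 1.1550 rad → d_gc = 7360.9 km
Rhumb line: Δψ = -0.4801, q = Δφ/Δψ = 0.7852, d_rh = R√(Δφ²+q²Δλ²) = 7644.9 km
Excess = 7644.9 − 7360.9 = 284.0 ≈ 284 km

284 km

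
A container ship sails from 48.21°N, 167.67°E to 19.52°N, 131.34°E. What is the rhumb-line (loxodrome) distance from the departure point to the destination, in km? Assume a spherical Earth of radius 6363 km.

Δψ = ln[tan(π/4+φ₂/2)/tan(π/4+φ₁/2)] = -0.6155;  Δφ = -0.5007 rad,  Δλ = -0.6341 rad
q = Δφ/Δψ = 0.8136
d = R·√(Δφ² + q²Δλ²) = 6363·0.71893 = 4575 km

4575 km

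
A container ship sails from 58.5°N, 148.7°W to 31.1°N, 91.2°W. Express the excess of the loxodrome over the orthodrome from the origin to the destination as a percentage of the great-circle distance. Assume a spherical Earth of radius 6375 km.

Great circle: σ = 0.8219 rad → d_gc = Rσ = 5239.8 km
Rhumb: Δφ = -0.4782, Δλ = +1.0036, Δψ = -0.6941, q = Δφ/Δψ = 0.6889 → d_rh = R√(Δφ²+q²Δλ²) = 5359.2 km
Excess = (5359.2 − 5239.8) / 5239.8 = 119.4 / 5239.8 = 2.28% ≈ 2.3%

2.3%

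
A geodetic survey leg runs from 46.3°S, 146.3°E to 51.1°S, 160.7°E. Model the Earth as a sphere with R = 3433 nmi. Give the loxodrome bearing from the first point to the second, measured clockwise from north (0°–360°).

116.8°

Meridional parts: M(φ₁)=-0.9138, M(φ₂)=-1.0409 → ΔM = -0.1271;  Δλ = +0.2513 rad
tan C = Δλ / ΔM = -1.9779 → C = 116.82°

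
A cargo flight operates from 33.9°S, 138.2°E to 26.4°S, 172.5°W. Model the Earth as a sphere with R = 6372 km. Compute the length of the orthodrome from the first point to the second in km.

cos σ = sin φ₁ sin φ₂ + cos φ₁ cos φ₂ cos Δλ
      = sin(-33.90°)sin(-26.40°) + cos(-33.90°)cos(-26.40°)cos(49.30°) = 0.7328
σ = 42.879° → d = Rσ = 6372·0.74837 = 4769 km

4769 km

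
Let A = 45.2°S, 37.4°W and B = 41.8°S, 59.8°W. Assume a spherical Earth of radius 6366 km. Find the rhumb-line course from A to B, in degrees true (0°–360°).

281.8°

Δψ = ln[tan(π/4+φ₂/2)/tan(π/4+φ₁/2)] = +0.0818
Δλ = -0.3910 rad (taken the short way round)
course = atan2(Δλ, Δψ) = 281.82°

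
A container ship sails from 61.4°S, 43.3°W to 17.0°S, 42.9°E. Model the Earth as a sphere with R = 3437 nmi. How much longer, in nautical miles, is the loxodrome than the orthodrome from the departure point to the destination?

Great circle: cos σ = sin φ₁ sin φ₂ + cos φ₁ cos φ₂ cos Δλ,  σ = 1.2797 rad → d_gc = 4398.21 nmi
Rhumb line: Δψ = +1.0657, q = Δφ/Δψ = 0.7271, d_rh = R√(Δφ²+q²Δλ²) = 4607.66 nmi
Excess = 4607.66 − 4398.21 = 209.45 ≈ 209 nmi

209 nmi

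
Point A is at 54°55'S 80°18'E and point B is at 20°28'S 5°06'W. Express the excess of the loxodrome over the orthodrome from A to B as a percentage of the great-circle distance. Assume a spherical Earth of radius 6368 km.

Great circle: σ = 1.2352 rad → d_gc = Rσ = 7865.8 km
Rhumb: Δφ = +0.6013, Δλ = -1.4905, Δψ = +0.7866, q = Δφ/Δψ = 0.7643 → d_rh = R√(Δφ²+q²Δλ²) = 8203.2 km
Excess = (8203.2 − 7865.8) / 7865.8 = 337.4 / 7865.8 = 4.29% ≈ 4.3%

4.3%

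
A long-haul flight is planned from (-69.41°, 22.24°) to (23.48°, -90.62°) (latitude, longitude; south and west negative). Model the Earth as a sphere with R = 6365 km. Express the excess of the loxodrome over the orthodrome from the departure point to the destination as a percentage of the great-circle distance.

5.6%

Great circle: σ = 2.0924 rad → d_gc = Rσ = 13318.2 km
Rhumb: Δφ = +1.6212, Δλ = -1.9698, Δψ = +2.1275, q = Δφ/Δψ = 0.7620 → d_rh = R√(Δφ²+q²Δλ²) = 14063.0 km
Excess = (14063.0 − 13318.2) / 13318.2 = 744.8 / 13318.2 = 5.59% ≈ 5.6%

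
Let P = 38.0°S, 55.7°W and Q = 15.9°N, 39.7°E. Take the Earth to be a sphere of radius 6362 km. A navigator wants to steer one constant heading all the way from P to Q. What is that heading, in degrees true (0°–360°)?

Δψ = ln[tan(π/4+φ₂/2)/tan(π/4+φ₁/2)] = +0.9991
Δλ = +1.6650 rad (taken the short way round)
course = atan2(Δλ, Δψ) = 59.03°

59.0°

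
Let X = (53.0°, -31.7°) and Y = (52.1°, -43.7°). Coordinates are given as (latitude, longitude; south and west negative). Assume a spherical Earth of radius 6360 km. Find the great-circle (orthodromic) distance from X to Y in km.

815 km

cos σ = sin φ₁ sin φ₂ + cos φ₁ cos φ₂ cos Δλ
      = sin(53.00°)sin(52.10°) + cos(53.00°)cos(52.10°)cos(-12.00°) = 0.9918
σ = 7.343° → d = Rσ = 6360·0.12816 = 815 km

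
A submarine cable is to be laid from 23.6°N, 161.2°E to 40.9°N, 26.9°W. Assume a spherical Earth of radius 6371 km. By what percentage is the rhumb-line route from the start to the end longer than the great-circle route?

Great circle: σ = 2.0082 rad → d_gc = Rσ = 12794.3 km
Rhumb: Δφ = +0.3019, Δλ = +3.0002, Δψ = +0.3595, q = Δφ/Δψ = 0.8399 → d_rh = R√(Δφ²+q²Δλ²) = 16169.5 km
Excess = (16169.5 − 12794.3) / 12794.3 = 3375.2 / 12794.3 = 26.38% ≈ 26.4%

26.4%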